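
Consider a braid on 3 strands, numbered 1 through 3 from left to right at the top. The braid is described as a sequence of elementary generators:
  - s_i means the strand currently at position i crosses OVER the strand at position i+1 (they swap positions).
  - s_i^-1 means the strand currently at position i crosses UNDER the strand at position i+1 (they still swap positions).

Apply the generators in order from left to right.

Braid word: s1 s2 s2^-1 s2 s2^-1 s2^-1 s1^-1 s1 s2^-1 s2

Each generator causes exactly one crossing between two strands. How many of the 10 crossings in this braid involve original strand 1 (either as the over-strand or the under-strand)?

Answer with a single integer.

Answer: 8

Derivation:
Gen 1: crossing 1x2. Involves strand 1? yes. Count so far: 1
Gen 2: crossing 1x3. Involves strand 1? yes. Count so far: 2
Gen 3: crossing 3x1. Involves strand 1? yes. Count so far: 3
Gen 4: crossing 1x3. Involves strand 1? yes. Count so far: 4
Gen 5: crossing 3x1. Involves strand 1? yes. Count so far: 5
Gen 6: crossing 1x3. Involves strand 1? yes. Count so far: 6
Gen 7: crossing 2x3. Involves strand 1? no. Count so far: 6
Gen 8: crossing 3x2. Involves strand 1? no. Count so far: 6
Gen 9: crossing 3x1. Involves strand 1? yes. Count so far: 7
Gen 10: crossing 1x3. Involves strand 1? yes. Count so far: 8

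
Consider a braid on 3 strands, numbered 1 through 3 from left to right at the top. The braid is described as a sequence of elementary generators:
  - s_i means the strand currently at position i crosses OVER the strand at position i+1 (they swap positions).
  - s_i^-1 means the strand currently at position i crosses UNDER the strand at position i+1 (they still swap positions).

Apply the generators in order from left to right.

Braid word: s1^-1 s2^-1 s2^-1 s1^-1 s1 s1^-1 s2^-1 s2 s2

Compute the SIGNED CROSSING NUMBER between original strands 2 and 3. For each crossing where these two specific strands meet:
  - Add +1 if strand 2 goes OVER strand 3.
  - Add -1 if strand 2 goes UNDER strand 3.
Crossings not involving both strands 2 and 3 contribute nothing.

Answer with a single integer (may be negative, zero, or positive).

Gen 1: crossing 1x2. Both 2&3? no. Sum: 0
Gen 2: crossing 1x3. Both 2&3? no. Sum: 0
Gen 3: crossing 3x1. Both 2&3? no. Sum: 0
Gen 4: crossing 2x1. Both 2&3? no. Sum: 0
Gen 5: crossing 1x2. Both 2&3? no. Sum: 0
Gen 6: crossing 2x1. Both 2&3? no. Sum: 0
Gen 7: 2 under 3. Both 2&3? yes. Contrib: -1. Sum: -1
Gen 8: 3 over 2. Both 2&3? yes. Contrib: -1. Sum: -2
Gen 9: 2 over 3. Both 2&3? yes. Contrib: +1. Sum: -1

Answer: -1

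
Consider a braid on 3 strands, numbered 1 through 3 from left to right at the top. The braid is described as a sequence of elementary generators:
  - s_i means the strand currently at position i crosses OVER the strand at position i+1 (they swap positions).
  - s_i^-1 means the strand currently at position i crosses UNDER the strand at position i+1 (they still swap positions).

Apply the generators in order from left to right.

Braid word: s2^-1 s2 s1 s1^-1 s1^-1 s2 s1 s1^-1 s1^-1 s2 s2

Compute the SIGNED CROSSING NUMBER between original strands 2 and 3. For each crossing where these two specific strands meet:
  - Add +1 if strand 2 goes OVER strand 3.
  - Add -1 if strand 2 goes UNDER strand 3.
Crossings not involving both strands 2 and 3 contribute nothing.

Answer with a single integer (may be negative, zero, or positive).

Answer: -1

Derivation:
Gen 1: 2 under 3. Both 2&3? yes. Contrib: -1. Sum: -1
Gen 2: 3 over 2. Both 2&3? yes. Contrib: -1. Sum: -2
Gen 3: crossing 1x2. Both 2&3? no. Sum: -2
Gen 4: crossing 2x1. Both 2&3? no. Sum: -2
Gen 5: crossing 1x2. Both 2&3? no. Sum: -2
Gen 6: crossing 1x3. Both 2&3? no. Sum: -2
Gen 7: 2 over 3. Both 2&3? yes. Contrib: +1. Sum: -1
Gen 8: 3 under 2. Both 2&3? yes. Contrib: +1. Sum: 0
Gen 9: 2 under 3. Both 2&3? yes. Contrib: -1. Sum: -1
Gen 10: crossing 2x1. Both 2&3? no. Sum: -1
Gen 11: crossing 1x2. Both 2&3? no. Sum: -1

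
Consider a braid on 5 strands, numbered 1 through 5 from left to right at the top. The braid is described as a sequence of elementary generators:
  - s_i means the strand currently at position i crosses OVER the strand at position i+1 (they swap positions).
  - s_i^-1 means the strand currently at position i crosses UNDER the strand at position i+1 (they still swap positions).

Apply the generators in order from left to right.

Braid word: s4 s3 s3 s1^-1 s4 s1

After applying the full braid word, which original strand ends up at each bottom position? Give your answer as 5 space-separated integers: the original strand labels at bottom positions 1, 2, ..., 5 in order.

Answer: 1 2 3 4 5

Derivation:
Gen 1 (s4): strand 4 crosses over strand 5. Perm now: [1 2 3 5 4]
Gen 2 (s3): strand 3 crosses over strand 5. Perm now: [1 2 5 3 4]
Gen 3 (s3): strand 5 crosses over strand 3. Perm now: [1 2 3 5 4]
Gen 4 (s1^-1): strand 1 crosses under strand 2. Perm now: [2 1 3 5 4]
Gen 5 (s4): strand 5 crosses over strand 4. Perm now: [2 1 3 4 5]
Gen 6 (s1): strand 2 crosses over strand 1. Perm now: [1 2 3 4 5]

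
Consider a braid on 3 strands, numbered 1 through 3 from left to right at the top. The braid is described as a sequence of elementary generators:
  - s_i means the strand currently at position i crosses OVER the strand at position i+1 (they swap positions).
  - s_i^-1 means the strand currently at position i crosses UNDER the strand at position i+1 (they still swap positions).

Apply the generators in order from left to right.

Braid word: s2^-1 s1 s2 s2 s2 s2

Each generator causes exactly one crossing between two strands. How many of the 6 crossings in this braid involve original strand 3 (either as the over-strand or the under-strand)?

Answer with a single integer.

Gen 1: crossing 2x3. Involves strand 3? yes. Count so far: 1
Gen 2: crossing 1x3. Involves strand 3? yes. Count so far: 2
Gen 3: crossing 1x2. Involves strand 3? no. Count so far: 2
Gen 4: crossing 2x1. Involves strand 3? no. Count so far: 2
Gen 5: crossing 1x2. Involves strand 3? no. Count so far: 2
Gen 6: crossing 2x1. Involves strand 3? no. Count so far: 2

Answer: 2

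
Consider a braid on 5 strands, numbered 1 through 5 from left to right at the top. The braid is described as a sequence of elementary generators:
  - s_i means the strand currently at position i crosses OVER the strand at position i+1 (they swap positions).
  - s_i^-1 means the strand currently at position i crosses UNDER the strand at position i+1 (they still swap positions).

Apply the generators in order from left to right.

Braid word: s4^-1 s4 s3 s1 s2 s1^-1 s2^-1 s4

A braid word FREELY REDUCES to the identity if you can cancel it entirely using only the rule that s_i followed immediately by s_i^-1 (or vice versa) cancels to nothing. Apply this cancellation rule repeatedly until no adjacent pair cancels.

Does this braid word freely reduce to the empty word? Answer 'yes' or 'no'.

Gen 1 (s4^-1): push. Stack: [s4^-1]
Gen 2 (s4): cancels prior s4^-1. Stack: []
Gen 3 (s3): push. Stack: [s3]
Gen 4 (s1): push. Stack: [s3 s1]
Gen 5 (s2): push. Stack: [s3 s1 s2]
Gen 6 (s1^-1): push. Stack: [s3 s1 s2 s1^-1]
Gen 7 (s2^-1): push. Stack: [s3 s1 s2 s1^-1 s2^-1]
Gen 8 (s4): push. Stack: [s3 s1 s2 s1^-1 s2^-1 s4]
Reduced word: s3 s1 s2 s1^-1 s2^-1 s4

Answer: no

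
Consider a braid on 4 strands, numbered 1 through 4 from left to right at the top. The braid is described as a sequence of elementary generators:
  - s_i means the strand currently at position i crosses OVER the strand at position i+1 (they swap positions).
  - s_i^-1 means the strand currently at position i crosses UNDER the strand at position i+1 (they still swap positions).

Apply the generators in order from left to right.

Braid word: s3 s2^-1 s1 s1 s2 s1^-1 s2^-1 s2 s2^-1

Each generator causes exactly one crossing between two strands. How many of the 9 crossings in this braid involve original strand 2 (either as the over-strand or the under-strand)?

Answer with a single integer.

Gen 1: crossing 3x4. Involves strand 2? no. Count so far: 0
Gen 2: crossing 2x4. Involves strand 2? yes. Count so far: 1
Gen 3: crossing 1x4. Involves strand 2? no. Count so far: 1
Gen 4: crossing 4x1. Involves strand 2? no. Count so far: 1
Gen 5: crossing 4x2. Involves strand 2? yes. Count so far: 2
Gen 6: crossing 1x2. Involves strand 2? yes. Count so far: 3
Gen 7: crossing 1x4. Involves strand 2? no. Count so far: 3
Gen 8: crossing 4x1. Involves strand 2? no. Count so far: 3
Gen 9: crossing 1x4. Involves strand 2? no. Count so far: 3

Answer: 3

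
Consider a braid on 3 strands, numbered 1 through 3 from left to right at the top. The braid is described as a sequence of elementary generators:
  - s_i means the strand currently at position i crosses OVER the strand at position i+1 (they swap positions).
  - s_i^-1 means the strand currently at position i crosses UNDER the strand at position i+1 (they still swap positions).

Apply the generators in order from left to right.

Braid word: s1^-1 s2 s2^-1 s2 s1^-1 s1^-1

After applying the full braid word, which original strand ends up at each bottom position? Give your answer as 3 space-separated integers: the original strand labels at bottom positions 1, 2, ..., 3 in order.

Answer: 2 3 1

Derivation:
Gen 1 (s1^-1): strand 1 crosses under strand 2. Perm now: [2 1 3]
Gen 2 (s2): strand 1 crosses over strand 3. Perm now: [2 3 1]
Gen 3 (s2^-1): strand 3 crosses under strand 1. Perm now: [2 1 3]
Gen 4 (s2): strand 1 crosses over strand 3. Perm now: [2 3 1]
Gen 5 (s1^-1): strand 2 crosses under strand 3. Perm now: [3 2 1]
Gen 6 (s1^-1): strand 3 crosses under strand 2. Perm now: [2 3 1]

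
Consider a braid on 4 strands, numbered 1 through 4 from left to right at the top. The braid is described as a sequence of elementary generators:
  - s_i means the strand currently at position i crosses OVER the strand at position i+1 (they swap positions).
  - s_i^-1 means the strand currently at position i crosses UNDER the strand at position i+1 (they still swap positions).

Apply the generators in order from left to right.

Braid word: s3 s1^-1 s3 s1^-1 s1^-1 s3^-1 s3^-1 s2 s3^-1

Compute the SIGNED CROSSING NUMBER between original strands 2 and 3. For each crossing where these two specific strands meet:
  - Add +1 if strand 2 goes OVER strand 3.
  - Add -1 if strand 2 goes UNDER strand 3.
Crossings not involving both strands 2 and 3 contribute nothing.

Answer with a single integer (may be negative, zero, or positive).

Gen 1: crossing 3x4. Both 2&3? no. Sum: 0
Gen 2: crossing 1x2. Both 2&3? no. Sum: 0
Gen 3: crossing 4x3. Both 2&3? no. Sum: 0
Gen 4: crossing 2x1. Both 2&3? no. Sum: 0
Gen 5: crossing 1x2. Both 2&3? no. Sum: 0
Gen 6: crossing 3x4. Both 2&3? no. Sum: 0
Gen 7: crossing 4x3. Both 2&3? no. Sum: 0
Gen 8: crossing 1x3. Both 2&3? no. Sum: 0
Gen 9: crossing 1x4. Both 2&3? no. Sum: 0

Answer: 0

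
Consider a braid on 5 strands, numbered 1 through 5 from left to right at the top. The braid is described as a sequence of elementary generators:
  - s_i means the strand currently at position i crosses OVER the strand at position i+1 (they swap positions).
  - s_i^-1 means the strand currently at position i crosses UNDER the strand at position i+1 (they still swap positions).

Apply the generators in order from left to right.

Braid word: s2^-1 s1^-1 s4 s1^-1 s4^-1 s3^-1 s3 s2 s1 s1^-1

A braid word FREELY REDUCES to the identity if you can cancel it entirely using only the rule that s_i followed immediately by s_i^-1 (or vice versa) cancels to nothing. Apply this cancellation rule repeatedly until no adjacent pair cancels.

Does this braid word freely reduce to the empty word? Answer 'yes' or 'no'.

Answer: no

Derivation:
Gen 1 (s2^-1): push. Stack: [s2^-1]
Gen 2 (s1^-1): push. Stack: [s2^-1 s1^-1]
Gen 3 (s4): push. Stack: [s2^-1 s1^-1 s4]
Gen 4 (s1^-1): push. Stack: [s2^-1 s1^-1 s4 s1^-1]
Gen 5 (s4^-1): push. Stack: [s2^-1 s1^-1 s4 s1^-1 s4^-1]
Gen 6 (s3^-1): push. Stack: [s2^-1 s1^-1 s4 s1^-1 s4^-1 s3^-1]
Gen 7 (s3): cancels prior s3^-1. Stack: [s2^-1 s1^-1 s4 s1^-1 s4^-1]
Gen 8 (s2): push. Stack: [s2^-1 s1^-1 s4 s1^-1 s4^-1 s2]
Gen 9 (s1): push. Stack: [s2^-1 s1^-1 s4 s1^-1 s4^-1 s2 s1]
Gen 10 (s1^-1): cancels prior s1. Stack: [s2^-1 s1^-1 s4 s1^-1 s4^-1 s2]
Reduced word: s2^-1 s1^-1 s4 s1^-1 s4^-1 s2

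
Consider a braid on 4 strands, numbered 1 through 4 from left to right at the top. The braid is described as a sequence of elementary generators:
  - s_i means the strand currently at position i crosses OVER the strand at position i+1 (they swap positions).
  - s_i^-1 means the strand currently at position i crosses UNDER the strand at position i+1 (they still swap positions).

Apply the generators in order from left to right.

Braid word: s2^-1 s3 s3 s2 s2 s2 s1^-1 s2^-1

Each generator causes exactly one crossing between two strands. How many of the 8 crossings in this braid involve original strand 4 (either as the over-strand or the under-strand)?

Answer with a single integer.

Answer: 2

Derivation:
Gen 1: crossing 2x3. Involves strand 4? no. Count so far: 0
Gen 2: crossing 2x4. Involves strand 4? yes. Count so far: 1
Gen 3: crossing 4x2. Involves strand 4? yes. Count so far: 2
Gen 4: crossing 3x2. Involves strand 4? no. Count so far: 2
Gen 5: crossing 2x3. Involves strand 4? no. Count so far: 2
Gen 6: crossing 3x2. Involves strand 4? no. Count so far: 2
Gen 7: crossing 1x2. Involves strand 4? no. Count so far: 2
Gen 8: crossing 1x3. Involves strand 4? no. Count so far: 2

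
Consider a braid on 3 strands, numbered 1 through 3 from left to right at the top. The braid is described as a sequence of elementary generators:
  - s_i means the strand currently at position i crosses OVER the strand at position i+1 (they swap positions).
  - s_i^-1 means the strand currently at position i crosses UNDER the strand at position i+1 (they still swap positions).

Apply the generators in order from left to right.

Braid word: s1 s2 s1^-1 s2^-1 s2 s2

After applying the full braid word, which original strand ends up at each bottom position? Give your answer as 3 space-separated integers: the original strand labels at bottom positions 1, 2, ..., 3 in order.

Answer: 3 1 2

Derivation:
Gen 1 (s1): strand 1 crosses over strand 2. Perm now: [2 1 3]
Gen 2 (s2): strand 1 crosses over strand 3. Perm now: [2 3 1]
Gen 3 (s1^-1): strand 2 crosses under strand 3. Perm now: [3 2 1]
Gen 4 (s2^-1): strand 2 crosses under strand 1. Perm now: [3 1 2]
Gen 5 (s2): strand 1 crosses over strand 2. Perm now: [3 2 1]
Gen 6 (s2): strand 2 crosses over strand 1. Perm now: [3 1 2]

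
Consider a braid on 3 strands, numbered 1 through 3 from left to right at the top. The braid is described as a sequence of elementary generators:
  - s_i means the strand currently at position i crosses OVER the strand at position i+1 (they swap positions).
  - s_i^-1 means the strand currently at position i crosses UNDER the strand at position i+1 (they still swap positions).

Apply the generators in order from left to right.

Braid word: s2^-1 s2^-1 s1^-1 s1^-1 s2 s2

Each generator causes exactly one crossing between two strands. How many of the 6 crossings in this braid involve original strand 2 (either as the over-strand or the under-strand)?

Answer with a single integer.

Answer: 6

Derivation:
Gen 1: crossing 2x3. Involves strand 2? yes. Count so far: 1
Gen 2: crossing 3x2. Involves strand 2? yes. Count so far: 2
Gen 3: crossing 1x2. Involves strand 2? yes. Count so far: 3
Gen 4: crossing 2x1. Involves strand 2? yes. Count so far: 4
Gen 5: crossing 2x3. Involves strand 2? yes. Count so far: 5
Gen 6: crossing 3x2. Involves strand 2? yes. Count so far: 6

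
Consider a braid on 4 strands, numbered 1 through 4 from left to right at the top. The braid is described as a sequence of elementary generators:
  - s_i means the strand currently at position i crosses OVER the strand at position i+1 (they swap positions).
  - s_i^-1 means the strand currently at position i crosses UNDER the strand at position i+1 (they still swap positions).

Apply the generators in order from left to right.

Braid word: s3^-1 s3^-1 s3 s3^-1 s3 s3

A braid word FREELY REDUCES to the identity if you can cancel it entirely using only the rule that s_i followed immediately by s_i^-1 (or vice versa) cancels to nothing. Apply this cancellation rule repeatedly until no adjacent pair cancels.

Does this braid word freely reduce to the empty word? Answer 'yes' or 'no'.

Answer: yes

Derivation:
Gen 1 (s3^-1): push. Stack: [s3^-1]
Gen 2 (s3^-1): push. Stack: [s3^-1 s3^-1]
Gen 3 (s3): cancels prior s3^-1. Stack: [s3^-1]
Gen 4 (s3^-1): push. Stack: [s3^-1 s3^-1]
Gen 5 (s3): cancels prior s3^-1. Stack: [s3^-1]
Gen 6 (s3): cancels prior s3^-1. Stack: []
Reduced word: (empty)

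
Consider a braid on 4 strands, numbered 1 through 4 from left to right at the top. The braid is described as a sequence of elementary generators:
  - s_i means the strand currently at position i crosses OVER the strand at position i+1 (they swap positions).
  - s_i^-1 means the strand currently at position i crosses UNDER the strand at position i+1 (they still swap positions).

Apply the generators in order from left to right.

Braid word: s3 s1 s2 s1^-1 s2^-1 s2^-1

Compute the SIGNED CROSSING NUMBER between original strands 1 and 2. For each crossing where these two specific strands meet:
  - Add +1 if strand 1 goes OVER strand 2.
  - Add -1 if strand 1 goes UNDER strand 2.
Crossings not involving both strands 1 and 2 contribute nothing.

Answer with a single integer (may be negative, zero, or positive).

Gen 1: crossing 3x4. Both 1&2? no. Sum: 0
Gen 2: 1 over 2. Both 1&2? yes. Contrib: +1. Sum: 1
Gen 3: crossing 1x4. Both 1&2? no. Sum: 1
Gen 4: crossing 2x4. Both 1&2? no. Sum: 1
Gen 5: 2 under 1. Both 1&2? yes. Contrib: +1. Sum: 2
Gen 6: 1 under 2. Both 1&2? yes. Contrib: -1. Sum: 1

Answer: 1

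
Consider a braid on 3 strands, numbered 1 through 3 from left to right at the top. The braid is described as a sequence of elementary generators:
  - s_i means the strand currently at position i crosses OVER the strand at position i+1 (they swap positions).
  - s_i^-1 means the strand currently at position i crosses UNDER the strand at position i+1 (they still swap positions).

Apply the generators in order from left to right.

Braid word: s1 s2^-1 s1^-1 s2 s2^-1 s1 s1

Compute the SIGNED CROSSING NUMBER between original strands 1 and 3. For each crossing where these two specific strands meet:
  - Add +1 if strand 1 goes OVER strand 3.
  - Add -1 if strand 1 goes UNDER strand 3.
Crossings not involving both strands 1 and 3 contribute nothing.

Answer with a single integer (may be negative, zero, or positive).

Gen 1: crossing 1x2. Both 1&3? no. Sum: 0
Gen 2: 1 under 3. Both 1&3? yes. Contrib: -1. Sum: -1
Gen 3: crossing 2x3. Both 1&3? no. Sum: -1
Gen 4: crossing 2x1. Both 1&3? no. Sum: -1
Gen 5: crossing 1x2. Both 1&3? no. Sum: -1
Gen 6: crossing 3x2. Both 1&3? no. Sum: -1
Gen 7: crossing 2x3. Both 1&3? no. Sum: -1

Answer: -1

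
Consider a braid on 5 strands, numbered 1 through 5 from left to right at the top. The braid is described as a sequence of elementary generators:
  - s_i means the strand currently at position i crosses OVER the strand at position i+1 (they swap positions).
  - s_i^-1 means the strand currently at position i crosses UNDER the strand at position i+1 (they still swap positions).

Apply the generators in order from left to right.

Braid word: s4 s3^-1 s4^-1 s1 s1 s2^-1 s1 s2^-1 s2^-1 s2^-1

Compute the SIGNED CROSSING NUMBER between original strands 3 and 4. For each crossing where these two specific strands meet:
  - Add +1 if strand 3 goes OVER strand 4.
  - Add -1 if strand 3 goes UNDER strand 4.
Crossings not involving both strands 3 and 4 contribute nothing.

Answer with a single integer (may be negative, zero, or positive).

Answer: -1

Derivation:
Gen 1: crossing 4x5. Both 3&4? no. Sum: 0
Gen 2: crossing 3x5. Both 3&4? no. Sum: 0
Gen 3: 3 under 4. Both 3&4? yes. Contrib: -1. Sum: -1
Gen 4: crossing 1x2. Both 3&4? no. Sum: -1
Gen 5: crossing 2x1. Both 3&4? no. Sum: -1
Gen 6: crossing 2x5. Both 3&4? no. Sum: -1
Gen 7: crossing 1x5. Both 3&4? no. Sum: -1
Gen 8: crossing 1x2. Both 3&4? no. Sum: -1
Gen 9: crossing 2x1. Both 3&4? no. Sum: -1
Gen 10: crossing 1x2. Both 3&4? no. Sum: -1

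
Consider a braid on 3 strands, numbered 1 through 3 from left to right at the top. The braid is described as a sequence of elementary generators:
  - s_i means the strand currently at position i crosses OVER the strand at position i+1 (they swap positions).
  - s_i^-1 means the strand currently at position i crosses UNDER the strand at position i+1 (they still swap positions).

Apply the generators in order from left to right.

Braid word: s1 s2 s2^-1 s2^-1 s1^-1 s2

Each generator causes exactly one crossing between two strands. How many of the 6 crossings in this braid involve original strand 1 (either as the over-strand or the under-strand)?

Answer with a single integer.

Gen 1: crossing 1x2. Involves strand 1? yes. Count so far: 1
Gen 2: crossing 1x3. Involves strand 1? yes. Count so far: 2
Gen 3: crossing 3x1. Involves strand 1? yes. Count so far: 3
Gen 4: crossing 1x3. Involves strand 1? yes. Count so far: 4
Gen 5: crossing 2x3. Involves strand 1? no. Count so far: 4
Gen 6: crossing 2x1. Involves strand 1? yes. Count so far: 5

Answer: 5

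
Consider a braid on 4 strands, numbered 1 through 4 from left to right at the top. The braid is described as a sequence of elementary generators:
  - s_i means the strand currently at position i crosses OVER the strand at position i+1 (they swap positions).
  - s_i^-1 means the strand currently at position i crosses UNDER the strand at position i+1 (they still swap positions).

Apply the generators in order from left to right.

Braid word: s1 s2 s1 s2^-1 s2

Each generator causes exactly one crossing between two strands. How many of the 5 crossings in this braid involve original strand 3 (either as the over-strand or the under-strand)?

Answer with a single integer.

Answer: 2

Derivation:
Gen 1: crossing 1x2. Involves strand 3? no. Count so far: 0
Gen 2: crossing 1x3. Involves strand 3? yes. Count so far: 1
Gen 3: crossing 2x3. Involves strand 3? yes. Count so far: 2
Gen 4: crossing 2x1. Involves strand 3? no. Count so far: 2
Gen 5: crossing 1x2. Involves strand 3? no. Count so far: 2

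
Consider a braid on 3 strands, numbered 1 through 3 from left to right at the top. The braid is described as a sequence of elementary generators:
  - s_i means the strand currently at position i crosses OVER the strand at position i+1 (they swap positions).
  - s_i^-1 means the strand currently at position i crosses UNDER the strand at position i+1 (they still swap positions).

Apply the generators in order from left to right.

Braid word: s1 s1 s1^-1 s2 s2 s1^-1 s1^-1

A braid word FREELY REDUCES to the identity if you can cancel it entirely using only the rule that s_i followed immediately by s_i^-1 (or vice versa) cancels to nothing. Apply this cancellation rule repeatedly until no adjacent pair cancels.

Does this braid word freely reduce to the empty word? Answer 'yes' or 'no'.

Gen 1 (s1): push. Stack: [s1]
Gen 2 (s1): push. Stack: [s1 s1]
Gen 3 (s1^-1): cancels prior s1. Stack: [s1]
Gen 4 (s2): push. Stack: [s1 s2]
Gen 5 (s2): push. Stack: [s1 s2 s2]
Gen 6 (s1^-1): push. Stack: [s1 s2 s2 s1^-1]
Gen 7 (s1^-1): push. Stack: [s1 s2 s2 s1^-1 s1^-1]
Reduced word: s1 s2 s2 s1^-1 s1^-1

Answer: no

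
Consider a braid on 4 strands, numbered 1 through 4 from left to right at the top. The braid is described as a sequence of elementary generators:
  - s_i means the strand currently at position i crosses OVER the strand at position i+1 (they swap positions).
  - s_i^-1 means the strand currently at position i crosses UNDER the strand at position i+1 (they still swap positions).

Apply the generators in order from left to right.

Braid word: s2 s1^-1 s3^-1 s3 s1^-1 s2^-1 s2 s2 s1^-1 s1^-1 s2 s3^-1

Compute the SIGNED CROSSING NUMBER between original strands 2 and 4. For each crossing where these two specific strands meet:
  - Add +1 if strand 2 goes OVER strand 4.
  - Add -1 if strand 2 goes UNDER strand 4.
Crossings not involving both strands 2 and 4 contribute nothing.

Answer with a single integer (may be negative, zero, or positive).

Answer: -3

Derivation:
Gen 1: crossing 2x3. Both 2&4? no. Sum: 0
Gen 2: crossing 1x3. Both 2&4? no. Sum: 0
Gen 3: 2 under 4. Both 2&4? yes. Contrib: -1. Sum: -1
Gen 4: 4 over 2. Both 2&4? yes. Contrib: -1. Sum: -2
Gen 5: crossing 3x1. Both 2&4? no. Sum: -2
Gen 6: crossing 3x2. Both 2&4? no. Sum: -2
Gen 7: crossing 2x3. Both 2&4? no. Sum: -2
Gen 8: crossing 3x2. Both 2&4? no. Sum: -2
Gen 9: crossing 1x2. Both 2&4? no. Sum: -2
Gen 10: crossing 2x1. Both 2&4? no. Sum: -2
Gen 11: crossing 2x3. Both 2&4? no. Sum: -2
Gen 12: 2 under 4. Both 2&4? yes. Contrib: -1. Sum: -3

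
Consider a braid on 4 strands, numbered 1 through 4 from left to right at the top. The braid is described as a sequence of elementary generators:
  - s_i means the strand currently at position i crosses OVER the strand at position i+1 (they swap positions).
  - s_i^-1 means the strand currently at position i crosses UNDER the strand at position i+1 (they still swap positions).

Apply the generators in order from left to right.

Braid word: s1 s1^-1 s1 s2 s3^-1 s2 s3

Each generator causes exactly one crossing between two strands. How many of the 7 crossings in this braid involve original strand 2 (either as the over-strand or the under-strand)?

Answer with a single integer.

Gen 1: crossing 1x2. Involves strand 2? yes. Count so far: 1
Gen 2: crossing 2x1. Involves strand 2? yes. Count so far: 2
Gen 3: crossing 1x2. Involves strand 2? yes. Count so far: 3
Gen 4: crossing 1x3. Involves strand 2? no. Count so far: 3
Gen 5: crossing 1x4. Involves strand 2? no. Count so far: 3
Gen 6: crossing 3x4. Involves strand 2? no. Count so far: 3
Gen 7: crossing 3x1. Involves strand 2? no. Count so far: 3

Answer: 3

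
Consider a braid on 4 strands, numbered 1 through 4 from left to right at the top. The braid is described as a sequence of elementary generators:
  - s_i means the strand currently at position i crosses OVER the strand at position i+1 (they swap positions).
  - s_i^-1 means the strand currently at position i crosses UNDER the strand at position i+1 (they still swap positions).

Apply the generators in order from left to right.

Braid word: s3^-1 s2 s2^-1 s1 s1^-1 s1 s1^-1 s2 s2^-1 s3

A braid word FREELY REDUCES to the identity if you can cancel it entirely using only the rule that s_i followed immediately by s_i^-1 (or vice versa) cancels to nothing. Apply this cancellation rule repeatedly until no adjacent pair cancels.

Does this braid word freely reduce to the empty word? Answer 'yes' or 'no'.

Answer: yes

Derivation:
Gen 1 (s3^-1): push. Stack: [s3^-1]
Gen 2 (s2): push. Stack: [s3^-1 s2]
Gen 3 (s2^-1): cancels prior s2. Stack: [s3^-1]
Gen 4 (s1): push. Stack: [s3^-1 s1]
Gen 5 (s1^-1): cancels prior s1. Stack: [s3^-1]
Gen 6 (s1): push. Stack: [s3^-1 s1]
Gen 7 (s1^-1): cancels prior s1. Stack: [s3^-1]
Gen 8 (s2): push. Stack: [s3^-1 s2]
Gen 9 (s2^-1): cancels prior s2. Stack: [s3^-1]
Gen 10 (s3): cancels prior s3^-1. Stack: []
Reduced word: (empty)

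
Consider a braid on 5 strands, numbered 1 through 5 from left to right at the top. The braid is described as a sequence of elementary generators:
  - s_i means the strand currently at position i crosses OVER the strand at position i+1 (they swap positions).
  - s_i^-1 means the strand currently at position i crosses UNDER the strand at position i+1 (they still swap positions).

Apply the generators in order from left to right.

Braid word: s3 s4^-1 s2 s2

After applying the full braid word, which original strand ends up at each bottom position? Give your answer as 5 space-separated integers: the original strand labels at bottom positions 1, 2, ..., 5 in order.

Answer: 1 2 4 5 3

Derivation:
Gen 1 (s3): strand 3 crosses over strand 4. Perm now: [1 2 4 3 5]
Gen 2 (s4^-1): strand 3 crosses under strand 5. Perm now: [1 2 4 5 3]
Gen 3 (s2): strand 2 crosses over strand 4. Perm now: [1 4 2 5 3]
Gen 4 (s2): strand 4 crosses over strand 2. Perm now: [1 2 4 5 3]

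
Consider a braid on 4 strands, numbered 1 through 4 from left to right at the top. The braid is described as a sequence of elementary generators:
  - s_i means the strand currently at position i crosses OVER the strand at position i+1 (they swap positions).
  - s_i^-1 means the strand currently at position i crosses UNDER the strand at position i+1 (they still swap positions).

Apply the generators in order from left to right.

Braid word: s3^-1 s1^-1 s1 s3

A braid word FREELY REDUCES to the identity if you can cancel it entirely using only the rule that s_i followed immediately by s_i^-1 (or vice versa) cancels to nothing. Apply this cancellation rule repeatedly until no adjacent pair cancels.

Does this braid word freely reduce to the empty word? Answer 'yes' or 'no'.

Answer: yes

Derivation:
Gen 1 (s3^-1): push. Stack: [s3^-1]
Gen 2 (s1^-1): push. Stack: [s3^-1 s1^-1]
Gen 3 (s1): cancels prior s1^-1. Stack: [s3^-1]
Gen 4 (s3): cancels prior s3^-1. Stack: []
Reduced word: (empty)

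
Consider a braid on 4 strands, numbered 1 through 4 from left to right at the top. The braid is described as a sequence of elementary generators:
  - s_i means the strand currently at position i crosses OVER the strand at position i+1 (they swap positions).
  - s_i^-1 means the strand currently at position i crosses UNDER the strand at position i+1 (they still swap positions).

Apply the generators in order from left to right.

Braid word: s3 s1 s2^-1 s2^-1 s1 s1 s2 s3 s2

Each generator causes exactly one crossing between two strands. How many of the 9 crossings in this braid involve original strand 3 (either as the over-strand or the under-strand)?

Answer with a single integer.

Gen 1: crossing 3x4. Involves strand 3? yes. Count so far: 1
Gen 2: crossing 1x2. Involves strand 3? no. Count so far: 1
Gen 3: crossing 1x4. Involves strand 3? no. Count so far: 1
Gen 4: crossing 4x1. Involves strand 3? no. Count so far: 1
Gen 5: crossing 2x1. Involves strand 3? no. Count so far: 1
Gen 6: crossing 1x2. Involves strand 3? no. Count so far: 1
Gen 7: crossing 1x4. Involves strand 3? no. Count so far: 1
Gen 8: crossing 1x3. Involves strand 3? yes. Count so far: 2
Gen 9: crossing 4x3. Involves strand 3? yes. Count so far: 3

Answer: 3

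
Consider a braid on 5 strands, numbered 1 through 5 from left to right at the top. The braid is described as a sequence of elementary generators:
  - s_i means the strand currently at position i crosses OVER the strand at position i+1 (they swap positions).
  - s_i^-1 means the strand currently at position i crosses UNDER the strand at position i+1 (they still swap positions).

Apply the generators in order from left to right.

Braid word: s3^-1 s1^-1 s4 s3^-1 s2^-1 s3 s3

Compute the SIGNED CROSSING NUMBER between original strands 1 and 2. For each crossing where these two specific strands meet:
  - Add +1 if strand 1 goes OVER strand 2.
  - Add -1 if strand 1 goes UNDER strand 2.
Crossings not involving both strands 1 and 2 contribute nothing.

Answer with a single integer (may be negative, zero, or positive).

Gen 1: crossing 3x4. Both 1&2? no. Sum: 0
Gen 2: 1 under 2. Both 1&2? yes. Contrib: -1. Sum: -1
Gen 3: crossing 3x5. Both 1&2? no. Sum: -1
Gen 4: crossing 4x5. Both 1&2? no. Sum: -1
Gen 5: crossing 1x5. Both 1&2? no. Sum: -1
Gen 6: crossing 1x4. Both 1&2? no. Sum: -1
Gen 7: crossing 4x1. Both 1&2? no. Sum: -1

Answer: -1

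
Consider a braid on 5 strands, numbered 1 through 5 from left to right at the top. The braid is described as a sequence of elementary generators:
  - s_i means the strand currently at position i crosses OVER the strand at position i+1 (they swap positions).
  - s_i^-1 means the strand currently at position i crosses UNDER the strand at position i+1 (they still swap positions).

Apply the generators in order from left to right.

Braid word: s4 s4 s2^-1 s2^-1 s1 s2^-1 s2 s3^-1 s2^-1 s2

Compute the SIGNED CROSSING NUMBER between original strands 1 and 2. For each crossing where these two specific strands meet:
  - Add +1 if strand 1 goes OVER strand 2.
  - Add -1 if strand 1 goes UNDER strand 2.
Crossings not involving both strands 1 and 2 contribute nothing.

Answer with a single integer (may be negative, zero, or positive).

Gen 1: crossing 4x5. Both 1&2? no. Sum: 0
Gen 2: crossing 5x4. Both 1&2? no. Sum: 0
Gen 3: crossing 2x3. Both 1&2? no. Sum: 0
Gen 4: crossing 3x2. Both 1&2? no. Sum: 0
Gen 5: 1 over 2. Both 1&2? yes. Contrib: +1. Sum: 1
Gen 6: crossing 1x3. Both 1&2? no. Sum: 1
Gen 7: crossing 3x1. Both 1&2? no. Sum: 1
Gen 8: crossing 3x4. Both 1&2? no. Sum: 1
Gen 9: crossing 1x4. Both 1&2? no. Sum: 1
Gen 10: crossing 4x1. Both 1&2? no. Sum: 1

Answer: 1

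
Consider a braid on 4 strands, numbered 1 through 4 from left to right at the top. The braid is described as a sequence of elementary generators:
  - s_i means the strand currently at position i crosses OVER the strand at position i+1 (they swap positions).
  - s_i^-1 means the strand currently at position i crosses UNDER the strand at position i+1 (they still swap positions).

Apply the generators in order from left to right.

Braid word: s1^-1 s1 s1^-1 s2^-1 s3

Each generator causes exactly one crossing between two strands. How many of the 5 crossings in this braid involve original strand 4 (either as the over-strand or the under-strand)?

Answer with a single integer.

Gen 1: crossing 1x2. Involves strand 4? no. Count so far: 0
Gen 2: crossing 2x1. Involves strand 4? no. Count so far: 0
Gen 3: crossing 1x2. Involves strand 4? no. Count so far: 0
Gen 4: crossing 1x3. Involves strand 4? no. Count so far: 0
Gen 5: crossing 1x4. Involves strand 4? yes. Count so far: 1

Answer: 1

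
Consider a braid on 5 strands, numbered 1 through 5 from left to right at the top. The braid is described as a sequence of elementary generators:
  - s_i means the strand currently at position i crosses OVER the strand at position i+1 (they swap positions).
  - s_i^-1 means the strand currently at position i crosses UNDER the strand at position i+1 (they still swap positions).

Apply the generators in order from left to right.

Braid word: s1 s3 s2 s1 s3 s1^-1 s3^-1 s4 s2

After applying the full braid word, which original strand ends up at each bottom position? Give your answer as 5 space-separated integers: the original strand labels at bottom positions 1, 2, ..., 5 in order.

Answer: 2 1 4 5 3

Derivation:
Gen 1 (s1): strand 1 crosses over strand 2. Perm now: [2 1 3 4 5]
Gen 2 (s3): strand 3 crosses over strand 4. Perm now: [2 1 4 3 5]
Gen 3 (s2): strand 1 crosses over strand 4. Perm now: [2 4 1 3 5]
Gen 4 (s1): strand 2 crosses over strand 4. Perm now: [4 2 1 3 5]
Gen 5 (s3): strand 1 crosses over strand 3. Perm now: [4 2 3 1 5]
Gen 6 (s1^-1): strand 4 crosses under strand 2. Perm now: [2 4 3 1 5]
Gen 7 (s3^-1): strand 3 crosses under strand 1. Perm now: [2 4 1 3 5]
Gen 8 (s4): strand 3 crosses over strand 5. Perm now: [2 4 1 5 3]
Gen 9 (s2): strand 4 crosses over strand 1. Perm now: [2 1 4 5 3]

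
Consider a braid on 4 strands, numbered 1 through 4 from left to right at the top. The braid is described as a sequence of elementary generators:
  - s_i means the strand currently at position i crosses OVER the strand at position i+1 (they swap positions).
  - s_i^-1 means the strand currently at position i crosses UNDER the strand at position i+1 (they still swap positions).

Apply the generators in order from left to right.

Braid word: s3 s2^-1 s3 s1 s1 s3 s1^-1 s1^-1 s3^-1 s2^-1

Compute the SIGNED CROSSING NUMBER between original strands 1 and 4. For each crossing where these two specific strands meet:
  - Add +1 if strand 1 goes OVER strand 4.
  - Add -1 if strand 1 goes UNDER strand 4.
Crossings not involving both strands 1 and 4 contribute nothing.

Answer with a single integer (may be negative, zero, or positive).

Answer: 0

Derivation:
Gen 1: crossing 3x4. Both 1&4? no. Sum: 0
Gen 2: crossing 2x4. Both 1&4? no. Sum: 0
Gen 3: crossing 2x3. Both 1&4? no. Sum: 0
Gen 4: 1 over 4. Both 1&4? yes. Contrib: +1. Sum: 1
Gen 5: 4 over 1. Both 1&4? yes. Contrib: -1. Sum: 0
Gen 6: crossing 3x2. Both 1&4? no. Sum: 0
Gen 7: 1 under 4. Both 1&4? yes. Contrib: -1. Sum: -1
Gen 8: 4 under 1. Both 1&4? yes. Contrib: +1. Sum: 0
Gen 9: crossing 2x3. Both 1&4? no. Sum: 0
Gen 10: crossing 4x3. Both 1&4? no. Sum: 0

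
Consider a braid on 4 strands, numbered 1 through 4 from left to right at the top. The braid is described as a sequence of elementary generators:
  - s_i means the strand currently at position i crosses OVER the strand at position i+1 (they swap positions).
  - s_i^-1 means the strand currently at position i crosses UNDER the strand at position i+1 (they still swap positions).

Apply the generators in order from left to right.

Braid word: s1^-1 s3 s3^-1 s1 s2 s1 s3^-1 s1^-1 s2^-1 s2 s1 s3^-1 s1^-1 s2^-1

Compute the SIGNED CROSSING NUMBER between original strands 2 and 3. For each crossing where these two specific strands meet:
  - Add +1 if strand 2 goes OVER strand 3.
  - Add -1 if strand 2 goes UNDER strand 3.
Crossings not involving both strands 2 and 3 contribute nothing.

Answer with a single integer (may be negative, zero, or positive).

Answer: 2

Derivation:
Gen 1: crossing 1x2. Both 2&3? no. Sum: 0
Gen 2: crossing 3x4. Both 2&3? no. Sum: 0
Gen 3: crossing 4x3. Both 2&3? no. Sum: 0
Gen 4: crossing 2x1. Both 2&3? no. Sum: 0
Gen 5: 2 over 3. Both 2&3? yes. Contrib: +1. Sum: 1
Gen 6: crossing 1x3. Both 2&3? no. Sum: 1
Gen 7: crossing 2x4. Both 2&3? no. Sum: 1
Gen 8: crossing 3x1. Both 2&3? no. Sum: 1
Gen 9: crossing 3x4. Both 2&3? no. Sum: 1
Gen 10: crossing 4x3. Both 2&3? no. Sum: 1
Gen 11: crossing 1x3. Both 2&3? no. Sum: 1
Gen 12: crossing 4x2. Both 2&3? no. Sum: 1
Gen 13: crossing 3x1. Both 2&3? no. Sum: 1
Gen 14: 3 under 2. Both 2&3? yes. Contrib: +1. Sum: 2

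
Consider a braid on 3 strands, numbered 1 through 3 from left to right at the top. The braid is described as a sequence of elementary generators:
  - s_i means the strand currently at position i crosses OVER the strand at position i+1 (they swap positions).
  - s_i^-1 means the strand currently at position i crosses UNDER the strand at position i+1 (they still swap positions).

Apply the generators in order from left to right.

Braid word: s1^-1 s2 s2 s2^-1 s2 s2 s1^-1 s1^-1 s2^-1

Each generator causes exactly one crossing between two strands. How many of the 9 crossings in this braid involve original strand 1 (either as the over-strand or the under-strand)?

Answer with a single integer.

Gen 1: crossing 1x2. Involves strand 1? yes. Count so far: 1
Gen 2: crossing 1x3. Involves strand 1? yes. Count so far: 2
Gen 3: crossing 3x1. Involves strand 1? yes. Count so far: 3
Gen 4: crossing 1x3. Involves strand 1? yes. Count so far: 4
Gen 5: crossing 3x1. Involves strand 1? yes. Count so far: 5
Gen 6: crossing 1x3. Involves strand 1? yes. Count so far: 6
Gen 7: crossing 2x3. Involves strand 1? no. Count so far: 6
Gen 8: crossing 3x2. Involves strand 1? no. Count so far: 6
Gen 9: crossing 3x1. Involves strand 1? yes. Count so far: 7

Answer: 7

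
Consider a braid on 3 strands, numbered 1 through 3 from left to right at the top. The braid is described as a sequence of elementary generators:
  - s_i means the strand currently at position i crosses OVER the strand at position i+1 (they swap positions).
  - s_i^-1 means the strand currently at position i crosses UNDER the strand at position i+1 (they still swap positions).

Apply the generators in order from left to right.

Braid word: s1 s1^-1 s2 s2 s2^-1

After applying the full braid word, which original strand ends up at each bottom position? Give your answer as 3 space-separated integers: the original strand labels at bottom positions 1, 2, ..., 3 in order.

Answer: 1 3 2

Derivation:
Gen 1 (s1): strand 1 crosses over strand 2. Perm now: [2 1 3]
Gen 2 (s1^-1): strand 2 crosses under strand 1. Perm now: [1 2 3]
Gen 3 (s2): strand 2 crosses over strand 3. Perm now: [1 3 2]
Gen 4 (s2): strand 3 crosses over strand 2. Perm now: [1 2 3]
Gen 5 (s2^-1): strand 2 crosses under strand 3. Perm now: [1 3 2]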